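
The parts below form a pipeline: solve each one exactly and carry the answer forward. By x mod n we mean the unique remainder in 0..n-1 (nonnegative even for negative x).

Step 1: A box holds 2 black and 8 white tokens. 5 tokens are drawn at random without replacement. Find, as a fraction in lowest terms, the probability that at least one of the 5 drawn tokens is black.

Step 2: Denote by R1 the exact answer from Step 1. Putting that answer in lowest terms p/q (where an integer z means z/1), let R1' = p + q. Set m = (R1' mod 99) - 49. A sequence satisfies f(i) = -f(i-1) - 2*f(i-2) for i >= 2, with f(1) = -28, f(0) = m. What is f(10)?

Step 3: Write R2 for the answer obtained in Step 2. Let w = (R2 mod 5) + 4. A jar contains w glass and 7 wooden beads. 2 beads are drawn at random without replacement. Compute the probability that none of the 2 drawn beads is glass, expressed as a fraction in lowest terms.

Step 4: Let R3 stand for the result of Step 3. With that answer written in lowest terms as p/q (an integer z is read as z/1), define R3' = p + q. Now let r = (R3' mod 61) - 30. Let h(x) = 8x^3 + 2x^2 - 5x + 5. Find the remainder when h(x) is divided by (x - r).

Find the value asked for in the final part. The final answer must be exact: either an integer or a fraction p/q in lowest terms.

-26470

Step 1: total draws C(10,5) = 252; complement C(8,5) = 56; favorable 252 - 56 = 196; P = 7/9; answer 7/9
Step 2: R1 = 7/9; threaded value p + q = 16; m = -33; f(2) = -1*(-28) - 2*(-33) = 94; iterating: f(2)=94, f(3)=-38, f(4)=-150, f(5)=226, f(6)=74, f(7)=-526, f(8)=378, f(9)=674, f(10)=-1430; answer -1430
Step 3: R2 = -1430; w = 4; total draws C(11,2) = 55; favorable C(7,2) = 21; P = 21/55; answer 21/55
Step 4: R3 = 21/55; threaded value p + q = 76; r = -15; remainder = value at the root: 8*(-15)^3 + 2*(-15)^2 - 5*(-15)^1 + 5 = (-27000) + (450) + (75) + (5) = -26470; answer -26470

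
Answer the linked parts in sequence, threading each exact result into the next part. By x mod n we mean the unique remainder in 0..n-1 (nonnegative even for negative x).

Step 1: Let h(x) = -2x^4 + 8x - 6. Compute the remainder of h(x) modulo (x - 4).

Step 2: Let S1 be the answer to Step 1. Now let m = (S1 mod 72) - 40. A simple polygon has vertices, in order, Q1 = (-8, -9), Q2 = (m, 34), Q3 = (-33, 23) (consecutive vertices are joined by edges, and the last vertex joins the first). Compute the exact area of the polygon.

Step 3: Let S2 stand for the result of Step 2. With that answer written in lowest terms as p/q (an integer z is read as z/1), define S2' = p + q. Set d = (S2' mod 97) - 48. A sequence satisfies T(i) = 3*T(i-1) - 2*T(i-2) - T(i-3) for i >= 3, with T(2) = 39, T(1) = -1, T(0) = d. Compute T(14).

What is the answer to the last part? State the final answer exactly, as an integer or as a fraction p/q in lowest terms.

Step 1: remainder = value at the root: -2*(4)^4 + 8*(4)^1 - 6 = (-512) + (32) + (-6) = -486; answer -486
Step 2: S1 = -486; m = -22; cross terms: (-8*34 - -22*-9)=-470, (-22*23 - -33*34)=616, (-33*-9 - -8*23)=481; twice the area = |627| = 627; area = 627/2; answer 627/2
Step 3: S2 = 627/2; threaded value p + q = 629; d = -1; T(3) = 3*(39) - 2*(-1) - 1*(-1) = 120; iterating: T(3)=120, T(4)=283, T(5)=570, T(6)=1024, T(7)=1649, T(8)=2329, T(9)=2665, T(10)=1688, T(11)=-2595, T(12)=-13826, T(13)=-37976, T(14)=-83681; answer -83681

-83681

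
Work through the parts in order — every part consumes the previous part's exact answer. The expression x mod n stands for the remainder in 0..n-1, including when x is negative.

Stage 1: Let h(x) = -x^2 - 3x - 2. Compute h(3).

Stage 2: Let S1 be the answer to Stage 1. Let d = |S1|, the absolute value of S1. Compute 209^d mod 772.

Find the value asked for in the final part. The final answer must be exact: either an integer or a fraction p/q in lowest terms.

85

Stage 1: -1*(3)^2 - 3*(3)^1 - 2 = (-9) + (-9) + (-2) = -20; answer -20
Stage 2: S1 = -20; d = 20; squarings mod 772: 209^1=209, 209^2=449, 209^4=109, 209^8=301, 209^16=277; 209^20 = 209^4 * 209^16 = 85 (mod 772); answer 85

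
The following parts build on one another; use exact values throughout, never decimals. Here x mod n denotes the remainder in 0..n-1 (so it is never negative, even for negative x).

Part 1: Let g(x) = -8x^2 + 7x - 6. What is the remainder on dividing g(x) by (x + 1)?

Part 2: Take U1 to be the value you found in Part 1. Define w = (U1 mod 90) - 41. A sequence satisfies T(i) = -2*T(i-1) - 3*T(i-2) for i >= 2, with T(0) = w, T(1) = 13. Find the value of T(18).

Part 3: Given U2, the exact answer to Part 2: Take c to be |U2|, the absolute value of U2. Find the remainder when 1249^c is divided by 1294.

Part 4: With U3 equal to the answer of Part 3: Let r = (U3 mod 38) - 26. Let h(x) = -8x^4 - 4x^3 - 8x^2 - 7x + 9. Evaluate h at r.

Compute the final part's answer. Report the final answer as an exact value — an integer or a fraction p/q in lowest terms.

Part 1: remainder = value at the root: -8*(-1)^2 + 7*(-1)^1 - 6 = (-8) + (-7) + (-6) = -21; answer -21
Part 2: U1 = -21; w = 28; T(2) = -2*(13) - 3*(28) = -110; iterating: T(2)=-110, T(3)=181, T(4)=-32, T(5)=-479, T(6)=1054, T(7)=-671, T(8)=-1820, T(9)=5653, T(10)=-5846, T(11)=-5267, T(12)=28072, T(13)=-40343, T(14)=-3530, T(15)=128089, T(16)=-245588, T(17)=106909, T(18)=522946; answer 522946
Part 3: U2 = 522946; c = 522946; squarings mod 1294: 1249^1=1249, 1249^2=731, 1249^4=1233, 1249^8=1133, 1249^16=41, 1249^32=387, 1249^64=959, 1249^128=941, 1249^256=385, 1249^512=709, 1249^1024=609, 1249^2048=797, 1249^4096=1149, 1249^8192=321, 1249^16384=815, 1249^32768=403, 1249^65536=659, 1249^131072=791, 1249^262144=679; 1249^522946 = 1249^2 * 1249^64 * 1249^128 * 1249^512 * 1249^2048 * 1249^4096 * 1249^8192 * 1249^16384 * 1249^32768 * 1249^65536 * 1249^131072 * 1249^262144 = 775 (mod 1294); answer 775
Part 4: U3 = 775; r = -11; -8*(-11)^4 - 4*(-11)^3 - 8*(-11)^2 - 7*(-11)^1 + 9 = (-117128) + (5324) + (-968) + (77) + (9) = -112686; answer -112686

-112686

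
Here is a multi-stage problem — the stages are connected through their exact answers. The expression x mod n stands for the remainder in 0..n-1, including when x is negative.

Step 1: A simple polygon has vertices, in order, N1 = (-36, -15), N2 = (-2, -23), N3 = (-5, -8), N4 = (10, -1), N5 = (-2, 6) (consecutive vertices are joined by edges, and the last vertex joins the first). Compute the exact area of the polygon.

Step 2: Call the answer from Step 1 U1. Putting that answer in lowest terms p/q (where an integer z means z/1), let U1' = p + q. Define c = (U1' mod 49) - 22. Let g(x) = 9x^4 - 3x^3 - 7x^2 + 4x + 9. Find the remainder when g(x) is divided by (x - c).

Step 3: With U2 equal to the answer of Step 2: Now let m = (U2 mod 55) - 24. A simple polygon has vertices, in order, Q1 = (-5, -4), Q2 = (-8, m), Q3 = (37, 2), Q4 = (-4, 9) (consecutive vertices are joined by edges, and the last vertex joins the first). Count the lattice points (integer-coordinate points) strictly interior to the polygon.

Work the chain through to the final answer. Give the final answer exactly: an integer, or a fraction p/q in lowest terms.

Step 1: cross terms: (-36*-23 - -2*-15)=798, (-2*-8 - -5*-23)=-99, (-5*-1 - 10*-8)=85, (10*6 - -2*-1)=58, (-2*-15 - -36*6)=246; twice the area = |1088| = 1088; area = 544; answer 544
Step 2: U1 = 544; threaded value p + q = 545; c = -16; remainder = value at the root: 9*(-16)^4 - 3*(-16)^3 - 7*(-16)^2 + 4*(-16)^1 + 9 = (589824) + (12288) + (-1792) + (-64) + (9) = 600265; answer 600265
Step 3: U2 = 600265; m = 26; cross terms: (-5*26 - -8*-4)=-162, (-8*2 - 37*26)=-978, (37*9 - -4*2)=341, (-4*-4 - -5*9)=61; twice the area = |-738| = 738; area = 369; boundary points = 3 + 3 + 1 + 1 = 8; strictly interior points = area - boundary/2 + 1 = 366; answer 366

366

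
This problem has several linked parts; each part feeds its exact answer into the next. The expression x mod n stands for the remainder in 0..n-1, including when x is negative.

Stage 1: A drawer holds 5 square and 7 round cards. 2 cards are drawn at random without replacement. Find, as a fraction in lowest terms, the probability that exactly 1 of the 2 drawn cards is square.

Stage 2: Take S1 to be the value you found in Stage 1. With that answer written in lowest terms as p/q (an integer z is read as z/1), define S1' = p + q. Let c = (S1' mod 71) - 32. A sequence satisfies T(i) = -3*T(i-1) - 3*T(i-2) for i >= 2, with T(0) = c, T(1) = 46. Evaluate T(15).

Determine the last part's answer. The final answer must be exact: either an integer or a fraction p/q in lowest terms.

Stage 1: total draws C(12,2) = 66; favorable C(5,1)*C(7,1) = 35; P = 35/66; answer 35/66
Stage 2: S1 = 35/66; threaded value p + q = 101; c = -2; T(2) = -3*(46) - 3*(-2) = -132; iterating: T(2)=-132, T(3)=258, T(4)=-378, T(5)=360, T(6)=54, T(7)=-1242, T(8)=3564, T(9)=-6966, T(10)=10206, T(11)=-9720, T(12)=-1458, T(13)=33534, T(14)=-96228, T(15)=188082; answer 188082

188082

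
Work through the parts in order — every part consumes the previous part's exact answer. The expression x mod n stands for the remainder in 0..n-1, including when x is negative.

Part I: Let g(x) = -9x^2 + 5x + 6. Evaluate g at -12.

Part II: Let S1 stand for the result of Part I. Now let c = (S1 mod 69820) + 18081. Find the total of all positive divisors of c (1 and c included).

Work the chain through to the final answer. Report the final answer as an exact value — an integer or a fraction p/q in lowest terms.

88704

Part I: -9*(-12)^2 + 5*(-12)^1 + 6 = (-1296) + (-60) + (6) = -1350; answer -1350
Part II: S1 = -1350; c = 86551; 86551 = 41 * 2111; sigma = (1 + 41) * (1 + 2111) = 42 * 2112 = 88704; answer 88704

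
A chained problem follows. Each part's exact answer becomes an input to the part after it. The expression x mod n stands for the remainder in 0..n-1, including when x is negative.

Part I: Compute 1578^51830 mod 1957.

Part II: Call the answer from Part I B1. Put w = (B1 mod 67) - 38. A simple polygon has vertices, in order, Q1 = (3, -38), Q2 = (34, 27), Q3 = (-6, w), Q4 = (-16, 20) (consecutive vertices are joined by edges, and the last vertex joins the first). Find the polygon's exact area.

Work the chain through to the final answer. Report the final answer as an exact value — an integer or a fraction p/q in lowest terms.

Part I: squarings mod 1957: 1578^1=1578, 1578^2=780, 1578^4=1730, 1578^8=647, 1578^16=1768, 1578^32=495, 1578^64=400, 1578^128=1483, 1578^256=1578, 1578^512=780, 1578^1024=1730, 1578^2048=647, 1578^4096=1768, 1578^8192=495, 1578^16384=400, 1578^32768=1483; 1578^51830 = 1578^2 * 1578^4 * 1578^16 * 1578^32 * 1578^64 * 1578^512 * 1578^2048 * 1578^16384 * 1578^32768 = 1046 (mod 1957); answer 1046
Part II: B1 = 1046; w = 3; cross terms: (3*27 - 34*-38)=1373, (34*3 - -6*27)=264, (-6*20 - -16*3)=-72, (-16*-38 - 3*20)=548; twice the area = |2113| = 2113; area = 2113/2; answer 2113/2

2113/2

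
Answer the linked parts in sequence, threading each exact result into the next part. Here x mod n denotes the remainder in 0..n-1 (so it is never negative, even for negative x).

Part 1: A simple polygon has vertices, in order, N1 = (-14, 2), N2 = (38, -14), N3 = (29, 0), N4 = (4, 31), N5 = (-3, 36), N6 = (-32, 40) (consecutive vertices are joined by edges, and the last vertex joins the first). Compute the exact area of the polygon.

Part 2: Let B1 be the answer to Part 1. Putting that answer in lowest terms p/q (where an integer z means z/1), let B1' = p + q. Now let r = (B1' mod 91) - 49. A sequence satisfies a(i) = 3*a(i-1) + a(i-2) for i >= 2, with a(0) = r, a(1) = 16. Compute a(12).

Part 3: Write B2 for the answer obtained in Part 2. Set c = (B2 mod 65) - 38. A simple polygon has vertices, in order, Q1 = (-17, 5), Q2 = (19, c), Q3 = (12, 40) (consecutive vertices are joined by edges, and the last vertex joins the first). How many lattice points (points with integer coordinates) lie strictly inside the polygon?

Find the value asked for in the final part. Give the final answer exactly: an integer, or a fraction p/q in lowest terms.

Part 1: cross terms: (-14*-14 - 38*2)=120, (38*0 - 29*-14)=406, (29*31 - 4*0)=899, (4*36 - -3*31)=237, (-3*40 - -32*36)=1032, (-32*2 - -14*40)=496; twice the area = |3190| = 3190; area = 1595; answer 1595
Part 2: B1 = 1595; threaded value p + q = 1596; r = 0; a(2) = 3*(16) + 1*(0) = 48; iterating: a(2)=48, a(3)=160, a(4)=528, a(5)=1744, a(6)=5760, a(7)=19024, a(8)=62832, a(9)=207520, a(10)=685392, a(11)=2263696, a(12)=7476480; answer 7476480
Part 3: B2 = 7476480; c = 12; cross terms: (-17*12 - 19*5)=-299, (19*40 - 12*12)=616, (12*5 - -17*40)=740; twice the area = |1057| = 1057; area = 1057/2; boundary points = 1 + 7 + 1 = 9; strictly interior points = area - boundary/2 + 1 = 525; answer 525

525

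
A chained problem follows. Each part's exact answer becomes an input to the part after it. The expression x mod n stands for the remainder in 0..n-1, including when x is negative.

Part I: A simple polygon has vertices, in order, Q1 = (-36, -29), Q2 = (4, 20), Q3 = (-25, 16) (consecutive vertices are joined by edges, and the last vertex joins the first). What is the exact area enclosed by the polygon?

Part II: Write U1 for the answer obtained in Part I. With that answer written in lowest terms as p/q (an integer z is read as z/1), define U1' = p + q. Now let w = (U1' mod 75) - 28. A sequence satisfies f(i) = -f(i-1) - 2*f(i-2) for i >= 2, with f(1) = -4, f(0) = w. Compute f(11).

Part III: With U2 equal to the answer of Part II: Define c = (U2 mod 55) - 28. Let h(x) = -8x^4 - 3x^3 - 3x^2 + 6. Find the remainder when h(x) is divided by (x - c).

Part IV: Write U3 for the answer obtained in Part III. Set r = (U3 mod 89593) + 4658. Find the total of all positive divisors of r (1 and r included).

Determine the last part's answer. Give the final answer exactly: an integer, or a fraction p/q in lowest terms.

17536

Part I: cross terms: (-36*20 - 4*-29)=-604, (4*16 - -25*20)=564, (-25*-29 - -36*16)=1301; twice the area = |1261| = 1261; area = 1261/2; answer 1261/2
Part II: U1 = 1261/2; threaded value p + q = 1263; w = 35; f(2) = -1*(-4) - 2*(35) = -66; iterating: f(2)=-66, f(3)=74, f(4)=58, f(5)=-206, f(6)=90, f(7)=322, f(8)=-502, f(9)=-142, f(10)=1146, f(11)=-862; answer -862
Part III: U2 = -862; c = -10; remainder = value at the root: -8*(-10)^4 - 3*(-10)^3 - 3*(-10)^2 + 6 = (-80000) + (3000) + (-300) + (6) = -77294; answer -77294
Part IV: U3 = -77294; r = 16957; 16957 = 31 * 547; sigma = (1 + 31) * (1 + 547) = 32 * 548 = 17536; answer 17536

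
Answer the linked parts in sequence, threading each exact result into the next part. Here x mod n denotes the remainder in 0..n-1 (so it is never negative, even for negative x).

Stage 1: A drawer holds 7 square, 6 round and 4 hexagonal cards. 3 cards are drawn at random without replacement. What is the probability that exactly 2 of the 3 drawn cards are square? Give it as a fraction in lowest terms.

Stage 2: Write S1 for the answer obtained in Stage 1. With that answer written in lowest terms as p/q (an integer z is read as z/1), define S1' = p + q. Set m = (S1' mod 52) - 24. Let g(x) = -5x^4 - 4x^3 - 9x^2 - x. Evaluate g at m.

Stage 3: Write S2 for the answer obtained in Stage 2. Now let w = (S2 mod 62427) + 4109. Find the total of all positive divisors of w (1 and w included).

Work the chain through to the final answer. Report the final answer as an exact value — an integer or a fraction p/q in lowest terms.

38808

Stage 1: total draws C(17,3) = 680; favorable C(7,2)*C(10,1) = 210; P = 21/68; answer 21/68
Stage 2: S1 = 21/68; threaded value p + q = 89; m = 13; -5*(13)^4 - 4*(13)^3 - 9*(13)^2 - 1*(13)^1 = (-142805) + (-8788) + (-1521) + (-13) = -153127; answer -153127
Stage 3: S2 = -153127; w = 38263; 38263 = 83 * 461; sigma = (1 + 83) * (1 + 461) = 84 * 462 = 38808; answer 38808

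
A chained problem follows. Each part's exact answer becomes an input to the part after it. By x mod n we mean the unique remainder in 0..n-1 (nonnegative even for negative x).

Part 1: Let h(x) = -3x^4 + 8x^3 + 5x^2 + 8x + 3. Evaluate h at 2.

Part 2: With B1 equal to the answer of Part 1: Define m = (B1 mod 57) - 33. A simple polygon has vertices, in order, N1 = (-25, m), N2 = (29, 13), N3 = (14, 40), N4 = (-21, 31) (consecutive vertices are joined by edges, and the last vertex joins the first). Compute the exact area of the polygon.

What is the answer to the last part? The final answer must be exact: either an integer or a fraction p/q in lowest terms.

Part 1: -3*(2)^4 + 8*(2)^3 + 5*(2)^2 + 8*(2)^1 + 3 = (-48) + (64) + (20) + (16) + (3) = 55; answer 55
Part 2: B1 = 55; m = 22; cross terms: (-25*13 - 29*22)=-963, (29*40 - 14*13)=978, (14*31 - -21*40)=1274, (-21*22 - -25*31)=313; twice the area = |1602| = 1602; area = 801; answer 801

801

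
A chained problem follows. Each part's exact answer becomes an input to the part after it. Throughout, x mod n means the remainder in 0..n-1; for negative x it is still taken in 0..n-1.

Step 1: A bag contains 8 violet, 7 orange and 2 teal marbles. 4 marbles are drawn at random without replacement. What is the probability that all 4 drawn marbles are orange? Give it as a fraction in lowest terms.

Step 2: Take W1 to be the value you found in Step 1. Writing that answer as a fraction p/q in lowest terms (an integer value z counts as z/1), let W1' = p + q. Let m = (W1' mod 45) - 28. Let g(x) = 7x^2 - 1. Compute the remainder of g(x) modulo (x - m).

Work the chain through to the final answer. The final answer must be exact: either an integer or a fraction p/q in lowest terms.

Step 1: total draws C(17,4) = 2380; favorable C(7,4) = 35; P = 1/68; answer 1/68
Step 2: W1 = 1/68; threaded value p + q = 69; m = -4; remainder = value at the root: 7*(-4)^2 - 1 = (112) + (-1) = 111; answer 111

111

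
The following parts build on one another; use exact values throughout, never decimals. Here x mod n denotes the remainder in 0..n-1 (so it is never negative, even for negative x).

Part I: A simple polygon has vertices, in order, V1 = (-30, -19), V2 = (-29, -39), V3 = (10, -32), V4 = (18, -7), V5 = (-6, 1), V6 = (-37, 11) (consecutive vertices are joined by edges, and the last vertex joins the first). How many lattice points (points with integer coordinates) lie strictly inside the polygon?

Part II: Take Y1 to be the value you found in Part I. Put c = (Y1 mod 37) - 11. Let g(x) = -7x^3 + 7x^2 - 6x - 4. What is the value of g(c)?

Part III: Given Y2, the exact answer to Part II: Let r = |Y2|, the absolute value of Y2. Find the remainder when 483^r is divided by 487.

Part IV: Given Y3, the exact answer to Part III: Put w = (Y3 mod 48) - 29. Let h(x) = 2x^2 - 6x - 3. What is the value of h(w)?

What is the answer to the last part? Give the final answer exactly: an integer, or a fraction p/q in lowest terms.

753

Part I: cross terms: (-30*-39 - -29*-19)=619, (-29*-32 - 10*-39)=1318, (10*-7 - 18*-32)=506, (18*1 - -6*-7)=-24, (-6*11 - -37*1)=-29, (-37*-19 - -30*11)=1033; twice the area = |3423| = 3423; area = 3423/2; boundary points = 1 + 1 + 1 + 8 + 1 + 1 = 13; strictly interior points = area - boundary/2 + 1 = 1706; answer 1706
Part II: Y1 = 1706; c = -7; -7*(-7)^3 + 7*(-7)^2 - 6*(-7)^1 - 4 = (2401) + (343) + (42) + (-4) = 2782; answer 2782
Part III: Y2 = 2782; r = 2782; squarings mod 487: 483^1=483, 483^2=16, 483^4=256, 483^8=278, 483^16=338, 483^32=286, 483^64=467, 483^128=400, 483^256=264, 483^512=55, 483^1024=103, 483^2048=382; 483^2782 = 483^2 * 483^4 * 483^8 * 483^16 * 483^64 * 483^128 * 483^512 * 483^2048 = 107 (mod 487); answer 107
Part IV: Y3 = 107; w = -18; 2*(-18)^2 - 6*(-18)^1 - 3 = (648) + (108) + (-3) = 753; answer 753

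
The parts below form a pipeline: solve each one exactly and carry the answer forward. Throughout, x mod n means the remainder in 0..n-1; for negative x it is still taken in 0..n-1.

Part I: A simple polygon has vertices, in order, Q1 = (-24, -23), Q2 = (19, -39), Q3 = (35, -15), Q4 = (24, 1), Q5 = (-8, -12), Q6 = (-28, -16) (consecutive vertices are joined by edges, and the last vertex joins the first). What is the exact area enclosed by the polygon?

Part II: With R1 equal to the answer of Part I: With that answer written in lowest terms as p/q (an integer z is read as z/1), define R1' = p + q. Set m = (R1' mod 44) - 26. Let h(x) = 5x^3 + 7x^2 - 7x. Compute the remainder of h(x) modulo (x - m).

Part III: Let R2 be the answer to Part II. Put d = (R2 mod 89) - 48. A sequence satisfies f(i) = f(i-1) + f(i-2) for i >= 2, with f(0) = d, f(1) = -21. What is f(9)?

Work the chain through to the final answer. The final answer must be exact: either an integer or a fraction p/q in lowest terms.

Part I: cross terms: (-24*-39 - 19*-23)=1373, (19*-15 - 35*-39)=1080, (35*1 - 24*-15)=395, (24*-12 - -8*1)=-280, (-8*-16 - -28*-12)=-208, (-28*-23 - -24*-16)=260; twice the area = |2620| = 2620; area = 1310; answer 1310
Part II: R1 = 1310; threaded value p + q = 1311; m = 9; remainder = value at the root: 5*(9)^3 + 7*(9)^2 - 7*(9)^1 = (3645) + (567) + (-63) = 4149; answer 4149
Part III: R2 = 4149; d = 7; f(2) = 1*(-21) + 1*(7) = -14; iterating: f(2)=-14, f(3)=-35, f(4)=-49, f(5)=-84, f(6)=-133, f(7)=-217, f(8)=-350, f(9)=-567; answer -567

-567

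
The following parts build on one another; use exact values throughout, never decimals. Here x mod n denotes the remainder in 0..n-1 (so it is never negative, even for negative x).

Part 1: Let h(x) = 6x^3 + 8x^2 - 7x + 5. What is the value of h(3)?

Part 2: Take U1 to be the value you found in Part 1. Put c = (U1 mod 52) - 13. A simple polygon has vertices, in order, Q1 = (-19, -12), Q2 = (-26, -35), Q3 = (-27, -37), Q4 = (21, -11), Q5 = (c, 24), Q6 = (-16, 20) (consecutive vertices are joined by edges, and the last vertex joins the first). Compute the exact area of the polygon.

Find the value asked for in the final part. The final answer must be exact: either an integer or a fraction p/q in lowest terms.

Part 1: 6*(3)^3 + 8*(3)^2 - 7*(3)^1 + 5 = (162) + (72) + (-21) + (5) = 218; answer 218
Part 2: U1 = 218; c = -3; cross terms: (-19*-35 - -26*-12)=353, (-26*-37 - -27*-35)=17, (-27*-11 - 21*-37)=1074, (21*24 - -3*-11)=471, (-3*20 - -16*24)=324, (-16*-12 - -19*20)=572; twice the area = |2811| = 2811; area = 2811/2; answer 2811/2

2811/2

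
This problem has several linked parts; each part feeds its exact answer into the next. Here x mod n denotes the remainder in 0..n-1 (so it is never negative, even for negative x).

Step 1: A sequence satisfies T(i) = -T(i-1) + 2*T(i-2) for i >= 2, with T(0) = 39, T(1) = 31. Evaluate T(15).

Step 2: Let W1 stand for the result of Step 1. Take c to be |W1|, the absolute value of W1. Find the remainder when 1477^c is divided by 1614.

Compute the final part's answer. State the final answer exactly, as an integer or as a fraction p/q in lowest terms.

913

Step 1: T(2) = -1*(31) + 2*(39) = 47; iterating: T(2)=47, T(3)=15, T(4)=79, T(5)=-49, T(6)=207, T(7)=-305, T(8)=719, T(9)=-1329, T(10)=2767, T(11)=-5425, T(12)=10959, T(13)=-21809, T(14)=43727, T(15)=-87345; answer -87345
Step 2: W1 = -87345; c = 87345; squarings mod 1614: 1477^1=1477, 1477^2=1015, 1477^4=493, 1477^8=949, 1477^16=1603, 1477^32=121, 1477^64=115, 1477^128=313, 1477^256=1129, 1477^512=1195, 1477^1024=1249, 1477^2048=877, 1477^4096=865, 1477^8192=943, 1477^16384=1549, 1477^32768=997, 1477^65536=1399; 1477^87345 = 1477^1 * 1477^16 * 1477^32 * 1477^256 * 1477^1024 * 1477^4096 * 1477^16384 * 1477^65536 = 913 (mod 1614); answer 913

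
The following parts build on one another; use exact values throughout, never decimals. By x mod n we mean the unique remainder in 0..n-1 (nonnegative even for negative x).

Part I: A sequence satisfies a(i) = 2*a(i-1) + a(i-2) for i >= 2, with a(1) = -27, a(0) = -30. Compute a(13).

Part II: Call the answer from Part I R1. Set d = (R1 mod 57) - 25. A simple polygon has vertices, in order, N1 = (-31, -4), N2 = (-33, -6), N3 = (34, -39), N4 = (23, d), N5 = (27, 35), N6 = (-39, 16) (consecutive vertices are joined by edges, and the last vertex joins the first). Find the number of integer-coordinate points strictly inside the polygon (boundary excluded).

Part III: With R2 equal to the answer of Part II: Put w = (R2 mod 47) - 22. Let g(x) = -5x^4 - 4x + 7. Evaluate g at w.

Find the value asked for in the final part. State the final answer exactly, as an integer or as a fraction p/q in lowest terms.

Part I: a(2) = 2*(-27) + 1*(-30) = -84; iterating: a(2)=-84, a(3)=-195, a(4)=-474, a(5)=-1143, a(6)=-2760, a(7)=-6663, a(8)=-16086, a(9)=-38835, a(10)=-93756, a(11)=-226347, a(12)=-546450, a(13)=-1319247; answer -1319247
Part II: R1 = -1319247; d = -7; cross terms: (-31*-6 - -33*-4)=54, (-33*-39 - 34*-6)=1491, (34*-7 - 23*-39)=659, (23*35 - 27*-7)=994, (27*16 - -39*35)=1797, (-39*-4 - -31*16)=652; twice the area = |5647| = 5647; area = 5647/2; boundary points = 2 + 1 + 1 + 2 + 1 + 4 = 11; strictly interior points = area - boundary/2 + 1 = 2819; answer 2819
Part III: R2 = 2819; w = 24; -5*(24)^4 - 4*(24)^1 + 7 = (-1658880) + (-96) + (7) = -1658969; answer -1658969

-1658969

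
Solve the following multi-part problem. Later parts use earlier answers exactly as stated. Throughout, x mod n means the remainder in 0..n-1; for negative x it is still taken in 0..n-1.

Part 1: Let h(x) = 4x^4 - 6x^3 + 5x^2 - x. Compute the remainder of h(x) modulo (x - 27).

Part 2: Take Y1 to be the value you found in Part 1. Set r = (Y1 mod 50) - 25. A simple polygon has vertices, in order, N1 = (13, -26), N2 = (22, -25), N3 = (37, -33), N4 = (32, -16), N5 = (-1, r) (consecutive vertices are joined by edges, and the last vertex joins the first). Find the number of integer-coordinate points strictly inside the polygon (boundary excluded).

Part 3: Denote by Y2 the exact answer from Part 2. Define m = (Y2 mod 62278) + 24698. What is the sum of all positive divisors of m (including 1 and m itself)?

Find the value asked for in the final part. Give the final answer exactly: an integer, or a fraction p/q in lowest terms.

34560

Part 1: remainder = value at the root: 4*(27)^4 - 6*(27)^3 + 5*(27)^2 - 1*(27)^1 = (2125764) + (-118098) + (3645) + (-27) = 2011284; answer 2011284
Part 2: Y1 = 2011284; r = 9; cross terms: (13*-25 - 22*-26)=247, (22*-33 - 37*-25)=199, (37*-16 - 32*-33)=464, (32*9 - -1*-16)=272, (-1*-26 - 13*9)=-91; twice the area = |1091| = 1091; area = 1091/2; boundary points = 1 + 1 + 1 + 1 + 7 = 11; strictly interior points = area - boundary/2 + 1 = 541; answer 541
Part 3: Y2 = 541; m = 25239; 25239 = 3 * 47 * 179; sigma = (1 + 3) * (1 + 47) * (1 + 179) = 4 * 48 * 180 = 34560; answer 34560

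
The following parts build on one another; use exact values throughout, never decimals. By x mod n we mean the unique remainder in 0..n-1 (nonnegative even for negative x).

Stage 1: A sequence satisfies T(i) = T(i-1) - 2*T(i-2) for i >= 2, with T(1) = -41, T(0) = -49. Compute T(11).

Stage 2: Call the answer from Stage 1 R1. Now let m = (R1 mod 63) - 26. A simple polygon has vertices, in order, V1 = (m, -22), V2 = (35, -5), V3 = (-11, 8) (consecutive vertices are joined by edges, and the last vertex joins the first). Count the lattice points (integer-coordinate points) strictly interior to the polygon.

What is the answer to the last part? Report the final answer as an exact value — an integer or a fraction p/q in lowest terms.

410

Stage 1: T(2) = 1*(-41) - 2*(-49) = 57; iterating: T(2)=57, T(3)=139, T(4)=25, T(5)=-253, T(6)=-303, T(7)=203, T(8)=809, T(9)=403, T(10)=-1215, T(11)=-2021; answer -2021
Stage 2: R1 = -2021; m = 32; cross terms: (32*-5 - 35*-22)=610, (35*8 - -11*-5)=225, (-11*-22 - 32*8)=-14; twice the area = |821| = 821; area = 821/2; boundary points = 1 + 1 + 1 = 3; strictly interior points = area - boundary/2 + 1 = 410; answer 410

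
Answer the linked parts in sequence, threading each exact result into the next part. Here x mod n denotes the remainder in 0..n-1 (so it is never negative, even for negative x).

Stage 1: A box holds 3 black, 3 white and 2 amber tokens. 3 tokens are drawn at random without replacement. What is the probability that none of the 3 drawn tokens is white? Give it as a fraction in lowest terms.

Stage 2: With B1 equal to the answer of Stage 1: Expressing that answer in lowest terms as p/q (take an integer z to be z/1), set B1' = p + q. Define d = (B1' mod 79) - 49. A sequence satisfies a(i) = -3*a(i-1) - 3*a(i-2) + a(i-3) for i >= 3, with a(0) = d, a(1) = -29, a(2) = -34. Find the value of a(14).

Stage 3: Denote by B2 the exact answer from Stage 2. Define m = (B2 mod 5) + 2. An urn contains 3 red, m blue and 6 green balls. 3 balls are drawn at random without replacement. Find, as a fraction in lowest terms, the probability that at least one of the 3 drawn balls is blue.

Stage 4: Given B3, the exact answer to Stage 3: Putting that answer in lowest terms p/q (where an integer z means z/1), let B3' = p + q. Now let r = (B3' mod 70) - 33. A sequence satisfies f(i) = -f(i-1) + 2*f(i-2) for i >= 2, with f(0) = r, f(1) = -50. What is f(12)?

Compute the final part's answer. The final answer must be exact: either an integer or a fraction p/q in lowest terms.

49126

Stage 1: total draws C(8,3) = 56; favorable C(5,3) = 10; P = 5/28; answer 5/28
Stage 2: B1 = 5/28; threaded value p + q = 33; d = -16; a(3) = -3*(-34) - 3*(-29) + 1*(-16) = 173; iterating: a(3)=173, a(4)=-446, a(5)=785, a(6)=-844, a(7)=-269, a(8)=4124, a(9)=-12409, a(10)=24586, a(11)=-32407, a(12)=11054, a(13)=88645, a(14)=-331504; answer -331504
Stage 3: B2 = -331504; m = 3; total draws C(12,3) = 220; complement C(9,3) = 84; favorable 220 - 84 = 136; P = 34/55; answer 34/55
Stage 4: B3 = 34/55; threaded value p + q = 89; r = -14; f(2) = -1*(-50) + 2*(-14) = 22; iterating: f(2)=22, f(3)=-122, f(4)=166, f(5)=-410, f(6)=742, f(7)=-1562, f(8)=3046, f(9)=-6170, f(10)=12262, f(11)=-24602, f(12)=49126; answer 49126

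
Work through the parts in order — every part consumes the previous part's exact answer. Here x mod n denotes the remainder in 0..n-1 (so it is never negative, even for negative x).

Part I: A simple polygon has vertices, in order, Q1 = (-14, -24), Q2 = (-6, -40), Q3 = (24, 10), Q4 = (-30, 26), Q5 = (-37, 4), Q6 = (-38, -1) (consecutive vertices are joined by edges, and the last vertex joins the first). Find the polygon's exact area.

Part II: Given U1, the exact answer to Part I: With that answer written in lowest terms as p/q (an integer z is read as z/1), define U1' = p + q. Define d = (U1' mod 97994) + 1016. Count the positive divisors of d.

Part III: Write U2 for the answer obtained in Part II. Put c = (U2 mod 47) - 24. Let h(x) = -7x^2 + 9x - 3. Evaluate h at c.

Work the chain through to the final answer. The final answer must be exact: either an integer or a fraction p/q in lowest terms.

Part I: cross terms: (-14*-40 - -6*-24)=416, (-6*10 - 24*-40)=900, (24*26 - -30*10)=924, (-30*4 - -37*26)=842, (-37*-1 - -38*4)=189, (-38*-24 - -14*-1)=898; twice the area = |4169| = 4169; area = 4169/2; answer 4169/2
Part II: U1 = 4169/2; threaded value p + q = 4171; d = 5187; 5187 = 3 * 7 * 13 * 19; number of divisors = (1+1) * (1+1) * (1+1) * (1+1) = 16; answer 16
Part III: U2 = 16; c = -8; -7*(-8)^2 + 9*(-8)^1 - 3 = (-448) + (-72) + (-3) = -523; answer -523

-523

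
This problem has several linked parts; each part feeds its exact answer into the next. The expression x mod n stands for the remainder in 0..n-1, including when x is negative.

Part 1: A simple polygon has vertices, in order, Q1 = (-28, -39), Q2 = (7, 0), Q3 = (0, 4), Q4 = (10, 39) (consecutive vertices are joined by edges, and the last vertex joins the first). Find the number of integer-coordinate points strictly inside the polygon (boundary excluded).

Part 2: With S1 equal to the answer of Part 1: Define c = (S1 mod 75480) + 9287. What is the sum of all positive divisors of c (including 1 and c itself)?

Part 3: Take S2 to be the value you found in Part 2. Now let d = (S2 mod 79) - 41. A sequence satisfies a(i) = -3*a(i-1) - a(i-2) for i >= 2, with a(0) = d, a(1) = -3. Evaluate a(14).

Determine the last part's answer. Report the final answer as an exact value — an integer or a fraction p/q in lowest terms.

-1353034

Part 1: cross terms: (-28*0 - 7*-39)=273, (7*4 - 0*0)=28, (0*39 - 10*4)=-40, (10*-39 - -28*39)=702; twice the area = |963| = 963; area = 963/2; boundary points = 1 + 1 + 5 + 2 = 9; strictly interior points = area - boundary/2 + 1 = 478; answer 478
Part 2: S1 = 478; c = 9765; 9765 = 3^2 * 5 * 7 * 31; sigma = (1 + 3 + 9) * (1 + 5) * (1 + 7) * (1 + 31) = 13 * 6 * 8 * 32 = 19968; answer 19968
Part 3: S2 = 19968; d = 19; a(2) = -3*(-3) - 1*(19) = -10; iterating: a(2)=-10, a(3)=33, a(4)=-89, a(5)=234, a(6)=-613, a(7)=1605, a(8)=-4202, a(9)=11001, a(10)=-28801, a(11)=75402, a(12)=-197405, a(13)=516813, a(14)=-1353034; answer -1353034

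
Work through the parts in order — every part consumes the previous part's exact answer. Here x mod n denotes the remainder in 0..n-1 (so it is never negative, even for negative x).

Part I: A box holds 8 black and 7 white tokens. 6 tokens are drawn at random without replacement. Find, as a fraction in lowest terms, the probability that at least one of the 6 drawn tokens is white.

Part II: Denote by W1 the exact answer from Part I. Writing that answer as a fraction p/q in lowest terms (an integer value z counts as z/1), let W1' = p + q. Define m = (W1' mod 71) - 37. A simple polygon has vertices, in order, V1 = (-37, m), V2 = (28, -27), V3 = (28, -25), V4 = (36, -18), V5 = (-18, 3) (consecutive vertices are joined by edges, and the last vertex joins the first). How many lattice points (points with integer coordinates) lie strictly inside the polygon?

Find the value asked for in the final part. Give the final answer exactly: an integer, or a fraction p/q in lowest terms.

Part I: total draws C(15,6) = 5005; complement C(8,6) = 28; favorable 5005 - 28 = 4977; P = 711/715; answer 711/715
Part II: W1 = 711/715; threaded value p + q = 1426; m = -31; cross terms: (-37*-27 - 28*-31)=1867, (28*-25 - 28*-27)=56, (28*-18 - 36*-25)=396, (36*3 - -18*-18)=-216, (-18*-31 - -37*3)=669; twice the area = |2772| = 2772; area = 1386; boundary points = 1 + 2 + 1 + 3 + 1 = 8; strictly interior points = area - boundary/2 + 1 = 1383; answer 1383

1383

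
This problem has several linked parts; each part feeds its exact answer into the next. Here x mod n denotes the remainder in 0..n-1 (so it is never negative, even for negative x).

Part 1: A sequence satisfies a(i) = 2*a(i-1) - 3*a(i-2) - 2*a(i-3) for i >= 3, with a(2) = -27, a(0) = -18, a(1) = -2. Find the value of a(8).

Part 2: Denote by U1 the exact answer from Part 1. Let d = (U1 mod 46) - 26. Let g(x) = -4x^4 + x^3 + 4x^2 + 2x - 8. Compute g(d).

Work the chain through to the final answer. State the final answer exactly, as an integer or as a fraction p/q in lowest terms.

-5

Part 1: a(3) = 2*(-27) - 3*(-2) - 2*(-18) = -12; iterating: a(3)=-12, a(4)=61, a(5)=212, a(6)=265, a(7)=-228, a(8)=-1675; answer -1675
Part 2: U1 = -1675; d = 1; -4*(1)^4 + 1*(1)^3 + 4*(1)^2 + 2*(1)^1 - 8 = (-4) + (1) + (4) + (2) + (-8) = -5; answer -5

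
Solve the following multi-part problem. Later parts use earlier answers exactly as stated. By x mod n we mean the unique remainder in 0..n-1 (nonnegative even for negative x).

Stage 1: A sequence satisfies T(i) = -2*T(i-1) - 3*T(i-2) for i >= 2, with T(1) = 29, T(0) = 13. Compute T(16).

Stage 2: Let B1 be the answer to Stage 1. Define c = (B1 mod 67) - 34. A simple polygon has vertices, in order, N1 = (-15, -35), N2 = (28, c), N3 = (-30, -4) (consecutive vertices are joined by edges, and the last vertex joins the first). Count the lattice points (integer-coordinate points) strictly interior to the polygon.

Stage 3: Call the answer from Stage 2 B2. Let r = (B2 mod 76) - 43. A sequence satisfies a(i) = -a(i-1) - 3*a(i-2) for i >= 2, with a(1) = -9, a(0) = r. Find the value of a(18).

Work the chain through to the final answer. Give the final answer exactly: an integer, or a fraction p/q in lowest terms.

-106785

Stage 1: T(2) = -2*(29) - 3*(13) = -97; iterating: T(2)=-97, T(3)=107, T(4)=77, T(5)=-475, T(6)=719, T(7)=-13, T(8)=-2131, T(9)=4301, T(10)=-2209, T(11)=-8485, T(12)=23597, T(13)=-21739, T(14)=-27313, T(15)=119843, T(16)=-157747; answer -157747
Stage 2: B1 = -157747; c = 4; cross terms: (-15*4 - 28*-35)=920, (28*-4 - -30*4)=8, (-30*-35 - -15*-4)=990; twice the area = |1918| = 1918; area = 959; boundary points = 1 + 2 + 1 = 4; strictly interior points = area - boundary/2 + 1 = 958; answer 958
Stage 3: B2 = 958; r = 3; a(2) = -1*(-9) - 3*(3) = 0; iterating: a(2)=0, a(3)=27, a(4)=-27, a(5)=-54, a(6)=135, a(7)=27, a(8)=-432, a(9)=351, a(10)=945, a(11)=-1998, a(12)=-837, a(13)=6831, a(14)=-4320, a(15)=-16173, a(16)=29133, a(17)=19386, a(18)=-106785; answer -106785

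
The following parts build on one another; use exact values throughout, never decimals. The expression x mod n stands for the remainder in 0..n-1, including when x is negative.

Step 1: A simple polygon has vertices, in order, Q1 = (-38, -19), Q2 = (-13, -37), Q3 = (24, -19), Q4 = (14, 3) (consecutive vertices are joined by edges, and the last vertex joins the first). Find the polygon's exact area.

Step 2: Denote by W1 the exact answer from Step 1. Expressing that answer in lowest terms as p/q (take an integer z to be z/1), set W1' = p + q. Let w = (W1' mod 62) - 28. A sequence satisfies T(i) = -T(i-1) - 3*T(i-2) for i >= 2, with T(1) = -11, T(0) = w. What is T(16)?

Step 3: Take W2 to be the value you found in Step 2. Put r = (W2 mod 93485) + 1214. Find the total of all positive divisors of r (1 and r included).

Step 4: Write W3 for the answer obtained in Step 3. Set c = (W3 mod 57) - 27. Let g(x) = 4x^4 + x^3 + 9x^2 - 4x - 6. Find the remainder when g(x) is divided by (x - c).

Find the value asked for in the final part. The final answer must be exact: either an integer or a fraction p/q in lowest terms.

428574

Step 1: cross terms: (-38*-37 - -13*-19)=1159, (-13*-19 - 24*-37)=1135, (24*3 - 14*-19)=338, (14*-19 - -38*3)=-152; twice the area = |2480| = 2480; area = 1240; answer 1240
Step 2: W1 = 1240; threaded value p + q = 1241; w = -27; T(2) = -1*(-11) - 3*(-27) = 92; iterating: T(2)=92, T(3)=-59, T(4)=-217, T(5)=394, T(6)=257, T(7)=-1439, T(8)=668, T(9)=3649, T(10)=-5653, T(11)=-5294, T(12)=22253, T(13)=-6371, T(14)=-60388, T(15)=79501, T(16)=101663; answer 101663
Step 3: W2 = 101663; r = 9392; 9392 = 2^4 * 587; sigma = (1 + 2 + 4 + 8 + 16) * (1 + 587) = 31 * 588 = 18228; answer 18228
Step 4: W3 = 18228; c = 18; remainder = value at the root: 4*(18)^4 + 1*(18)^3 + 9*(18)^2 - 4*(18)^1 - 6 = (419904) + (5832) + (2916) + (-72) + (-6) = 428574; answer 428574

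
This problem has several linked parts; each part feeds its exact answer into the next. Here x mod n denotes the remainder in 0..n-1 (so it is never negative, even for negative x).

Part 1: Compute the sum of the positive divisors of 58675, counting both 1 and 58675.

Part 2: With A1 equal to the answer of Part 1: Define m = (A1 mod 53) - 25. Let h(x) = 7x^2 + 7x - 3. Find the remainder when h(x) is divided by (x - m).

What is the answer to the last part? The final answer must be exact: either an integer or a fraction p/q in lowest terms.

Part 1: 58675 = 5^2 * 2347; sigma = (1 + 5 + 25) * (1 + 2347) = 31 * 2348 = 72788; answer 72788
Part 2: A1 = 72788; m = -6; remainder = value at the root: 7*(-6)^2 + 7*(-6)^1 - 3 = (252) + (-42) + (-3) = 207; answer 207

207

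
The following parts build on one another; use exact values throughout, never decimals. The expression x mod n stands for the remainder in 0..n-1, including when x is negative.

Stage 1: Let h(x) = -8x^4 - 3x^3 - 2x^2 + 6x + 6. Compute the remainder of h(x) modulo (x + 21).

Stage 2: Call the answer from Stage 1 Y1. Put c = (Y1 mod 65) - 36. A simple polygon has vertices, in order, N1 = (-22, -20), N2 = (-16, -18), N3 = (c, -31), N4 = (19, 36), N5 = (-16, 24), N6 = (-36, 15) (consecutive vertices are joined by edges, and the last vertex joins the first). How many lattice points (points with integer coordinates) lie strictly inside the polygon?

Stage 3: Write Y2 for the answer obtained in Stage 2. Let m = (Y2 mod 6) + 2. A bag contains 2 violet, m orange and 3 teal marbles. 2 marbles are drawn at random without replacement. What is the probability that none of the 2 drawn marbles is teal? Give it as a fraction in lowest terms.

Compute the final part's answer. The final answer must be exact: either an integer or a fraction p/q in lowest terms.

Stage 1: remainder = value at the root: -8*(-21)^4 - 3*(-21)^3 - 2*(-21)^2 + 6*(-21)^1 + 6 = (-1555848) + (27783) + (-882) + (-126) + (6) = -1529067; answer -1529067
Stage 2: Y1 = -1529067; c = 22; cross terms: (-22*-18 - -16*-20)=76, (-16*-31 - 22*-18)=892, (22*36 - 19*-31)=1381, (19*24 - -16*36)=1032, (-16*15 - -36*24)=624, (-36*-20 - -22*15)=1050; twice the area = |5055| = 5055; area = 5055/2; boundary points = 2 + 1 + 1 + 1 + 1 + 7 = 13; strictly interior points = area - boundary/2 + 1 = 2522; answer 2522
Stage 3: Y2 = 2522; m = 4; total draws C(9,2) = 36; favorable C(6,2) = 15; P = 5/12; answer 5/12

5/12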